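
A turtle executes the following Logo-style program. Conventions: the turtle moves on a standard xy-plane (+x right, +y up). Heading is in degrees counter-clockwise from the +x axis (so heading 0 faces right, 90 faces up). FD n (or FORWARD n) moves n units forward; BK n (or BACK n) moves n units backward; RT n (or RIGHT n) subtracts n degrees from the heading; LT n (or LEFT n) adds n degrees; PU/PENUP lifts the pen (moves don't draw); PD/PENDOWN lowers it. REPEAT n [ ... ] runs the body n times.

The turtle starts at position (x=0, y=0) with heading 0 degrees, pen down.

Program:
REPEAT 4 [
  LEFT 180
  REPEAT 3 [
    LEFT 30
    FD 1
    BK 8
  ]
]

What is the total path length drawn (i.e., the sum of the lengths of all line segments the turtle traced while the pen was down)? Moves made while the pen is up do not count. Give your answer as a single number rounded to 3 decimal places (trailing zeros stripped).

Answer: 108

Derivation:
Executing turtle program step by step:
Start: pos=(0,0), heading=0, pen down
REPEAT 4 [
  -- iteration 1/4 --
  LT 180: heading 0 -> 180
  REPEAT 3 [
    -- iteration 1/3 --
    LT 30: heading 180 -> 210
    FD 1: (0,0) -> (-0.866,-0.5) [heading=210, draw]
    BK 8: (-0.866,-0.5) -> (6.062,3.5) [heading=210, draw]
    -- iteration 2/3 --
    LT 30: heading 210 -> 240
    FD 1: (6.062,3.5) -> (5.562,2.634) [heading=240, draw]
    BK 8: (5.562,2.634) -> (9.562,9.562) [heading=240, draw]
    -- iteration 3/3 --
    LT 30: heading 240 -> 270
    FD 1: (9.562,9.562) -> (9.562,8.562) [heading=270, draw]
    BK 8: (9.562,8.562) -> (9.562,16.562) [heading=270, draw]
  ]
  -- iteration 2/4 --
  LT 180: heading 270 -> 90
  REPEAT 3 [
    -- iteration 1/3 --
    LT 30: heading 90 -> 120
    FD 1: (9.562,16.562) -> (9.062,17.428) [heading=120, draw]
    BK 8: (9.062,17.428) -> (13.062,10.5) [heading=120, draw]
    -- iteration 2/3 --
    LT 30: heading 120 -> 150
    FD 1: (13.062,10.5) -> (12.196,11) [heading=150, draw]
    BK 8: (12.196,11) -> (19.124,7) [heading=150, draw]
    -- iteration 3/3 --
    LT 30: heading 150 -> 180
    FD 1: (19.124,7) -> (18.124,7) [heading=180, draw]
    BK 8: (18.124,7) -> (26.124,7) [heading=180, draw]
  ]
  -- iteration 3/4 --
  LT 180: heading 180 -> 0
  REPEAT 3 [
    -- iteration 1/3 --
    LT 30: heading 0 -> 30
    FD 1: (26.124,7) -> (26.99,7.5) [heading=30, draw]
    BK 8: (26.99,7.5) -> (20.062,3.5) [heading=30, draw]
    -- iteration 2/3 --
    LT 30: heading 30 -> 60
    FD 1: (20.062,3.5) -> (20.562,4.366) [heading=60, draw]
    BK 8: (20.562,4.366) -> (16.562,-2.562) [heading=60, draw]
    -- iteration 3/3 --
    LT 30: heading 60 -> 90
    FD 1: (16.562,-2.562) -> (16.562,-1.562) [heading=90, draw]
    BK 8: (16.562,-1.562) -> (16.562,-9.562) [heading=90, draw]
  ]
  -- iteration 4/4 --
  LT 180: heading 90 -> 270
  REPEAT 3 [
    -- iteration 1/3 --
    LT 30: heading 270 -> 300
    FD 1: (16.562,-9.562) -> (17.062,-10.428) [heading=300, draw]
    BK 8: (17.062,-10.428) -> (13.062,-3.5) [heading=300, draw]
    -- iteration 2/3 --
    LT 30: heading 300 -> 330
    FD 1: (13.062,-3.5) -> (13.928,-4) [heading=330, draw]
    BK 8: (13.928,-4) -> (7,0) [heading=330, draw]
    -- iteration 3/3 --
    LT 30: heading 330 -> 0
    FD 1: (7,0) -> (8,0) [heading=0, draw]
    BK 8: (8,0) -> (0,0) [heading=0, draw]
  ]
]
Final: pos=(0,0), heading=0, 24 segment(s) drawn

Segment lengths:
  seg 1: (0,0) -> (-0.866,-0.5), length = 1
  seg 2: (-0.866,-0.5) -> (6.062,3.5), length = 8
  seg 3: (6.062,3.5) -> (5.562,2.634), length = 1
  seg 4: (5.562,2.634) -> (9.562,9.562), length = 8
  seg 5: (9.562,9.562) -> (9.562,8.562), length = 1
  seg 6: (9.562,8.562) -> (9.562,16.562), length = 8
  seg 7: (9.562,16.562) -> (9.062,17.428), length = 1
  seg 8: (9.062,17.428) -> (13.062,10.5), length = 8
  seg 9: (13.062,10.5) -> (12.196,11), length = 1
  seg 10: (12.196,11) -> (19.124,7), length = 8
  seg 11: (19.124,7) -> (18.124,7), length = 1
  seg 12: (18.124,7) -> (26.124,7), length = 8
  seg 13: (26.124,7) -> (26.99,7.5), length = 1
  seg 14: (26.99,7.5) -> (20.062,3.5), length = 8
  seg 15: (20.062,3.5) -> (20.562,4.366), length = 1
  seg 16: (20.562,4.366) -> (16.562,-2.562), length = 8
  seg 17: (16.562,-2.562) -> (16.562,-1.562), length = 1
  seg 18: (16.562,-1.562) -> (16.562,-9.562), length = 8
  seg 19: (16.562,-9.562) -> (17.062,-10.428), length = 1
  seg 20: (17.062,-10.428) -> (13.062,-3.5), length = 8
  seg 21: (13.062,-3.5) -> (13.928,-4), length = 1
  seg 22: (13.928,-4) -> (7,0), length = 8
  seg 23: (7,0) -> (8,0), length = 1
  seg 24: (8,0) -> (0,0), length = 8
Total = 108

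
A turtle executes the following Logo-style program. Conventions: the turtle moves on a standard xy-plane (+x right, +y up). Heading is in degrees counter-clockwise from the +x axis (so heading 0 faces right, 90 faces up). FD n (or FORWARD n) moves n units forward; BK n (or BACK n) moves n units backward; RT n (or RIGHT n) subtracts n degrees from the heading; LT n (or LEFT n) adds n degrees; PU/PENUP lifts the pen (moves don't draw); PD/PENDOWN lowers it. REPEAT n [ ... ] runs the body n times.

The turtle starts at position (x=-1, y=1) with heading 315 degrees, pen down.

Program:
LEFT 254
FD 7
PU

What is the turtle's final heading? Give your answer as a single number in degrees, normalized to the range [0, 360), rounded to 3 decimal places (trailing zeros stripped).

Answer: 209

Derivation:
Executing turtle program step by step:
Start: pos=(-1,1), heading=315, pen down
LT 254: heading 315 -> 209
FD 7: (-1,1) -> (-7.122,-2.394) [heading=209, draw]
PU: pen up
Final: pos=(-7.122,-2.394), heading=209, 1 segment(s) drawn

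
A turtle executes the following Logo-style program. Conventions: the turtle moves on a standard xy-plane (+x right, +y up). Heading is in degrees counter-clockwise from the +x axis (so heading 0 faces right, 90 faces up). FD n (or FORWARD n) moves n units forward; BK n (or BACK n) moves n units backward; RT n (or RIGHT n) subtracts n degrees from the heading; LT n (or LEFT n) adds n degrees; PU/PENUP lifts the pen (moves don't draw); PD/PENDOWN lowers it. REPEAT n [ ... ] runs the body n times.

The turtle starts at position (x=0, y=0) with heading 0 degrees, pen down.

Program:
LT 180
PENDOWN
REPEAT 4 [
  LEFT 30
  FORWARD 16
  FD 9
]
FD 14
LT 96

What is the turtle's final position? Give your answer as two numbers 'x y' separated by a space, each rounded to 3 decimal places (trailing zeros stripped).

Executing turtle program step by step:
Start: pos=(0,0), heading=0, pen down
LT 180: heading 0 -> 180
PD: pen down
REPEAT 4 [
  -- iteration 1/4 --
  LT 30: heading 180 -> 210
  FD 16: (0,0) -> (-13.856,-8) [heading=210, draw]
  FD 9: (-13.856,-8) -> (-21.651,-12.5) [heading=210, draw]
  -- iteration 2/4 --
  LT 30: heading 210 -> 240
  FD 16: (-21.651,-12.5) -> (-29.651,-26.356) [heading=240, draw]
  FD 9: (-29.651,-26.356) -> (-34.151,-34.151) [heading=240, draw]
  -- iteration 3/4 --
  LT 30: heading 240 -> 270
  FD 16: (-34.151,-34.151) -> (-34.151,-50.151) [heading=270, draw]
  FD 9: (-34.151,-50.151) -> (-34.151,-59.151) [heading=270, draw]
  -- iteration 4/4 --
  LT 30: heading 270 -> 300
  FD 16: (-34.151,-59.151) -> (-26.151,-73.007) [heading=300, draw]
  FD 9: (-26.151,-73.007) -> (-21.651,-80.801) [heading=300, draw]
]
FD 14: (-21.651,-80.801) -> (-14.651,-92.926) [heading=300, draw]
LT 96: heading 300 -> 36
Final: pos=(-14.651,-92.926), heading=36, 9 segment(s) drawn

Answer: -14.651 -92.926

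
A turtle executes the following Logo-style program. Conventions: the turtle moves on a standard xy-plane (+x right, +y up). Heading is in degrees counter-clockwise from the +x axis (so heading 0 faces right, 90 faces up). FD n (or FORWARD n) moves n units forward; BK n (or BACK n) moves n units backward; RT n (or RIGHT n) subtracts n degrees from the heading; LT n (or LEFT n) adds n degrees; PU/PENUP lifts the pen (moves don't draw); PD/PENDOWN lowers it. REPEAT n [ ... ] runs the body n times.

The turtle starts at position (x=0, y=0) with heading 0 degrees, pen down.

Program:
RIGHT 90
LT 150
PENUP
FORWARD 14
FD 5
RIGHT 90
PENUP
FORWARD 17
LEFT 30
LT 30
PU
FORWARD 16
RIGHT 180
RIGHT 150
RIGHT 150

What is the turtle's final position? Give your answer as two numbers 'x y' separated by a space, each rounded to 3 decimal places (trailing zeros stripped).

Executing turtle program step by step:
Start: pos=(0,0), heading=0, pen down
RT 90: heading 0 -> 270
LT 150: heading 270 -> 60
PU: pen up
FD 14: (0,0) -> (7,12.124) [heading=60, move]
FD 5: (7,12.124) -> (9.5,16.454) [heading=60, move]
RT 90: heading 60 -> 330
PU: pen up
FD 17: (9.5,16.454) -> (24.222,7.954) [heading=330, move]
LT 30: heading 330 -> 0
LT 30: heading 0 -> 30
PU: pen up
FD 16: (24.222,7.954) -> (38.079,15.954) [heading=30, move]
RT 180: heading 30 -> 210
RT 150: heading 210 -> 60
RT 150: heading 60 -> 270
Final: pos=(38.079,15.954), heading=270, 0 segment(s) drawn

Answer: 38.079 15.954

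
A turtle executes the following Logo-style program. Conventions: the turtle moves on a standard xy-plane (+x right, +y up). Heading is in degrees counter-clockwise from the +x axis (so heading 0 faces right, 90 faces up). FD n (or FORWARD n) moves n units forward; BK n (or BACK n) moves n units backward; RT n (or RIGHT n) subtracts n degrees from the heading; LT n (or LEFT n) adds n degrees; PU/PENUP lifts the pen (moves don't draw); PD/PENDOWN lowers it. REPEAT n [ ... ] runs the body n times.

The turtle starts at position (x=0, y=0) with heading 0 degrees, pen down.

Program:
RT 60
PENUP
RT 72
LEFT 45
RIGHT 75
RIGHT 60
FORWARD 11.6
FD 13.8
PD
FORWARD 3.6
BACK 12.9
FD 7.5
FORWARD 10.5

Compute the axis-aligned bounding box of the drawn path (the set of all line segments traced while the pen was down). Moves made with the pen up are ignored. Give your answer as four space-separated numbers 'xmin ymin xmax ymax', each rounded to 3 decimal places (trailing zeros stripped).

Executing turtle program step by step:
Start: pos=(0,0), heading=0, pen down
RT 60: heading 0 -> 300
PU: pen up
RT 72: heading 300 -> 228
LT 45: heading 228 -> 273
RT 75: heading 273 -> 198
RT 60: heading 198 -> 138
FD 11.6: (0,0) -> (-8.62,7.762) [heading=138, move]
FD 13.8: (-8.62,7.762) -> (-18.876,16.996) [heading=138, move]
PD: pen down
FD 3.6: (-18.876,16.996) -> (-21.551,19.405) [heading=138, draw]
BK 12.9: (-21.551,19.405) -> (-11.965,10.773) [heading=138, draw]
FD 7.5: (-11.965,10.773) -> (-17.538,15.791) [heading=138, draw]
FD 10.5: (-17.538,15.791) -> (-25.341,22.817) [heading=138, draw]
Final: pos=(-25.341,22.817), heading=138, 4 segment(s) drawn

Segment endpoints: x in {-25.341, -21.551, -18.876, -17.538, -11.965}, y in {10.773, 15.791, 16.996, 19.405, 22.817}
xmin=-25.341, ymin=10.773, xmax=-11.965, ymax=22.817

Answer: -25.341 10.773 -11.965 22.817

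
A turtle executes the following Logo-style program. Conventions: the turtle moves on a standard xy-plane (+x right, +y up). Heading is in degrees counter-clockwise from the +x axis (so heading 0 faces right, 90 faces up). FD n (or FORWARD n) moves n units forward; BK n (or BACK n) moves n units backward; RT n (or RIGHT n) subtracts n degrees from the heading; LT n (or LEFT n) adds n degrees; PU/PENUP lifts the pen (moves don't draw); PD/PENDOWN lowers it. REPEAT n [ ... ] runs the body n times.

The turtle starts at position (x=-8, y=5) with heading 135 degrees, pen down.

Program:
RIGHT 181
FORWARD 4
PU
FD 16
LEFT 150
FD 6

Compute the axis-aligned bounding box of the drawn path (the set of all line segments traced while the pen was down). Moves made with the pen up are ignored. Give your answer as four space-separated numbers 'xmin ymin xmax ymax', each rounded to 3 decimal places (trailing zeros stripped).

Executing turtle program step by step:
Start: pos=(-8,5), heading=135, pen down
RT 181: heading 135 -> 314
FD 4: (-8,5) -> (-5.221,2.123) [heading=314, draw]
PU: pen up
FD 16: (-5.221,2.123) -> (5.893,-9.387) [heading=314, move]
LT 150: heading 314 -> 104
FD 6: (5.893,-9.387) -> (4.442,-3.565) [heading=104, move]
Final: pos=(4.442,-3.565), heading=104, 1 segment(s) drawn

Segment endpoints: x in {-8, -5.221}, y in {2.123, 5}
xmin=-8, ymin=2.123, xmax=-5.221, ymax=5

Answer: -8 2.123 -5.221 5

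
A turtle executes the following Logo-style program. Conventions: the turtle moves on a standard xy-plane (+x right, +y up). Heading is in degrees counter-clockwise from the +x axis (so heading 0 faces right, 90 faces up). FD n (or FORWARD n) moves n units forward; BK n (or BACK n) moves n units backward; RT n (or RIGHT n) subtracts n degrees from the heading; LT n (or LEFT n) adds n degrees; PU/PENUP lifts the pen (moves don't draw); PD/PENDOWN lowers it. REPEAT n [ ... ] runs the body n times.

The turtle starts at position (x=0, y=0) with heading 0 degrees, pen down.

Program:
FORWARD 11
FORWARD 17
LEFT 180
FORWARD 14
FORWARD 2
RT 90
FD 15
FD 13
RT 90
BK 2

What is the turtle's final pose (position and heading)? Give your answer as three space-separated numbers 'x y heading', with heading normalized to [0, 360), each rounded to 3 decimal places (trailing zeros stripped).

Answer: 10 28 0

Derivation:
Executing turtle program step by step:
Start: pos=(0,0), heading=0, pen down
FD 11: (0,0) -> (11,0) [heading=0, draw]
FD 17: (11,0) -> (28,0) [heading=0, draw]
LT 180: heading 0 -> 180
FD 14: (28,0) -> (14,0) [heading=180, draw]
FD 2: (14,0) -> (12,0) [heading=180, draw]
RT 90: heading 180 -> 90
FD 15: (12,0) -> (12,15) [heading=90, draw]
FD 13: (12,15) -> (12,28) [heading=90, draw]
RT 90: heading 90 -> 0
BK 2: (12,28) -> (10,28) [heading=0, draw]
Final: pos=(10,28), heading=0, 7 segment(s) drawn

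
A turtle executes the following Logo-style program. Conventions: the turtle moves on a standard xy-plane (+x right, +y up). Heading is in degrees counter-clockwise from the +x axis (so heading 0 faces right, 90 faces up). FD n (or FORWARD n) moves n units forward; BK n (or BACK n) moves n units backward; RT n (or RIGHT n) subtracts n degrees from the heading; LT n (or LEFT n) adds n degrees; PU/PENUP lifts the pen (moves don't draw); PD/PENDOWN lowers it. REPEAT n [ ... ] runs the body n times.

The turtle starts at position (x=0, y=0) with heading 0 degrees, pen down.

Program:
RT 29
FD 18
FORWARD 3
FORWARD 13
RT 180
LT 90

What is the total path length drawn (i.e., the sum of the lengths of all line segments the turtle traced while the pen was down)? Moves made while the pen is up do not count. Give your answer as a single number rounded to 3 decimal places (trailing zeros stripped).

Answer: 34

Derivation:
Executing turtle program step by step:
Start: pos=(0,0), heading=0, pen down
RT 29: heading 0 -> 331
FD 18: (0,0) -> (15.743,-8.727) [heading=331, draw]
FD 3: (15.743,-8.727) -> (18.367,-10.181) [heading=331, draw]
FD 13: (18.367,-10.181) -> (29.737,-16.484) [heading=331, draw]
RT 180: heading 331 -> 151
LT 90: heading 151 -> 241
Final: pos=(29.737,-16.484), heading=241, 3 segment(s) drawn

Segment lengths:
  seg 1: (0,0) -> (15.743,-8.727), length = 18
  seg 2: (15.743,-8.727) -> (18.367,-10.181), length = 3
  seg 3: (18.367,-10.181) -> (29.737,-16.484), length = 13
Total = 34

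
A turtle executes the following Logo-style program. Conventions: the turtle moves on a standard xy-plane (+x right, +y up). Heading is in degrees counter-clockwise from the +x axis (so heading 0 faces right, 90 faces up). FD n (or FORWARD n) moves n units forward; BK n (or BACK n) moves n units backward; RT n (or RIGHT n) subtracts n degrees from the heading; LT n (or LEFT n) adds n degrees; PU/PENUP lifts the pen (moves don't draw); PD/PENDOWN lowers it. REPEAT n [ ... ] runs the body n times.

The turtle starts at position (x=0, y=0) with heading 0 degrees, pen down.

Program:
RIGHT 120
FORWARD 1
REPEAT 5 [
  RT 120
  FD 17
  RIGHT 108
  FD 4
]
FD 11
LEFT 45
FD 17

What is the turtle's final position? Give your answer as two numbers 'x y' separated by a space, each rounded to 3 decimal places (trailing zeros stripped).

Answer: -32.25 -14.494

Derivation:
Executing turtle program step by step:
Start: pos=(0,0), heading=0, pen down
RT 120: heading 0 -> 240
FD 1: (0,0) -> (-0.5,-0.866) [heading=240, draw]
REPEAT 5 [
  -- iteration 1/5 --
  RT 120: heading 240 -> 120
  FD 17: (-0.5,-0.866) -> (-9,13.856) [heading=120, draw]
  RT 108: heading 120 -> 12
  FD 4: (-9,13.856) -> (-5.087,14.688) [heading=12, draw]
  -- iteration 2/5 --
  RT 120: heading 12 -> 252
  FD 17: (-5.087,14.688) -> (-10.341,-1.48) [heading=252, draw]
  RT 108: heading 252 -> 144
  FD 4: (-10.341,-1.48) -> (-13.577,0.871) [heading=144, draw]
  -- iteration 3/5 --
  RT 120: heading 144 -> 24
  FD 17: (-13.577,0.871) -> (1.954,7.786) [heading=24, draw]
  RT 108: heading 24 -> 276
  FD 4: (1.954,7.786) -> (2.372,3.808) [heading=276, draw]
  -- iteration 4/5 --
  RT 120: heading 276 -> 156
  FD 17: (2.372,3.808) -> (-13.159,10.722) [heading=156, draw]
  RT 108: heading 156 -> 48
  FD 4: (-13.159,10.722) -> (-10.482,13.695) [heading=48, draw]
  -- iteration 5/5 --
  RT 120: heading 48 -> 288
  FD 17: (-10.482,13.695) -> (-5.229,-2.473) [heading=288, draw]
  RT 108: heading 288 -> 180
  FD 4: (-5.229,-2.473) -> (-9.229,-2.473) [heading=180, draw]
]
FD 11: (-9.229,-2.473) -> (-20.229,-2.473) [heading=180, draw]
LT 45: heading 180 -> 225
FD 17: (-20.229,-2.473) -> (-32.25,-14.494) [heading=225, draw]
Final: pos=(-32.25,-14.494), heading=225, 13 segment(s) drawn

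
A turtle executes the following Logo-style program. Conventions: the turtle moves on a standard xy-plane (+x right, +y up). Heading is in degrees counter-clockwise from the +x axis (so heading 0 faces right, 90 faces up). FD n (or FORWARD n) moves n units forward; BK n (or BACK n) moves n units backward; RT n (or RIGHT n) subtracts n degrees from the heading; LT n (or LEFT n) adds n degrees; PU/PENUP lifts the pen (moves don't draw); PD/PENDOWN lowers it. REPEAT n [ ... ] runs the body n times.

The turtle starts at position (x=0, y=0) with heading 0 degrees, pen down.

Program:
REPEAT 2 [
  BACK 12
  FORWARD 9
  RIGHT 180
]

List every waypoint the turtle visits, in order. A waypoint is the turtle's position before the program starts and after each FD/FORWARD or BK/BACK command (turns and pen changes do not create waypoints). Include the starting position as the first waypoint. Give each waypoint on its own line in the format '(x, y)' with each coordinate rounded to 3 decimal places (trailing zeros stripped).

Executing turtle program step by step:
Start: pos=(0,0), heading=0, pen down
REPEAT 2 [
  -- iteration 1/2 --
  BK 12: (0,0) -> (-12,0) [heading=0, draw]
  FD 9: (-12,0) -> (-3,0) [heading=0, draw]
  RT 180: heading 0 -> 180
  -- iteration 2/2 --
  BK 12: (-3,0) -> (9,0) [heading=180, draw]
  FD 9: (9,0) -> (0,0) [heading=180, draw]
  RT 180: heading 180 -> 0
]
Final: pos=(0,0), heading=0, 4 segment(s) drawn
Waypoints (5 total):
(0, 0)
(-12, 0)
(-3, 0)
(9, 0)
(0, 0)

Answer: (0, 0)
(-12, 0)
(-3, 0)
(9, 0)
(0, 0)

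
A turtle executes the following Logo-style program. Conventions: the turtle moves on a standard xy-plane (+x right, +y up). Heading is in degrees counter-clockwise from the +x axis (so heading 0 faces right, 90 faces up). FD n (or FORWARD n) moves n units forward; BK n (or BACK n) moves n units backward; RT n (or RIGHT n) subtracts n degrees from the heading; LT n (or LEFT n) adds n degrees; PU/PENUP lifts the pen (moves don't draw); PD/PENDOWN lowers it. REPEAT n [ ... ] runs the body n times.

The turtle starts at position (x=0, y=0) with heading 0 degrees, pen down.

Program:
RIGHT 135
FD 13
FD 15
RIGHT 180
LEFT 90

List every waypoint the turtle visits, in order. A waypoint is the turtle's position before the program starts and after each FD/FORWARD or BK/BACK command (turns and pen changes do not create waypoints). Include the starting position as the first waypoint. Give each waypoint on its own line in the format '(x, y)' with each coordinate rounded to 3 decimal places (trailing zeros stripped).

Answer: (0, 0)
(-9.192, -9.192)
(-19.799, -19.799)

Derivation:
Executing turtle program step by step:
Start: pos=(0,0), heading=0, pen down
RT 135: heading 0 -> 225
FD 13: (0,0) -> (-9.192,-9.192) [heading=225, draw]
FD 15: (-9.192,-9.192) -> (-19.799,-19.799) [heading=225, draw]
RT 180: heading 225 -> 45
LT 90: heading 45 -> 135
Final: pos=(-19.799,-19.799), heading=135, 2 segment(s) drawn
Waypoints (3 total):
(0, 0)
(-9.192, -9.192)
(-19.799, -19.799)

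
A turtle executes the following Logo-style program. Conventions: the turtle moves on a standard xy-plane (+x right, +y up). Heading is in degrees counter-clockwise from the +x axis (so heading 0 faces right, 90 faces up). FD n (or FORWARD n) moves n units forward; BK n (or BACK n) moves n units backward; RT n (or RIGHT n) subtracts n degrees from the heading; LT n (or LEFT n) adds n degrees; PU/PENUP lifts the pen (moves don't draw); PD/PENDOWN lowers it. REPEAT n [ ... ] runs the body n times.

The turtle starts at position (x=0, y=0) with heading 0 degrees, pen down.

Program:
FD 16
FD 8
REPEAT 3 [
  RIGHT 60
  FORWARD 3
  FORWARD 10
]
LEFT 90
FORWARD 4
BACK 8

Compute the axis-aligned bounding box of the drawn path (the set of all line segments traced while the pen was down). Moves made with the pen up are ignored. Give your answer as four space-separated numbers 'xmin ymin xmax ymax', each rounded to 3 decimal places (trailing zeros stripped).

Answer: 0 -26.517 30.5 0

Derivation:
Executing turtle program step by step:
Start: pos=(0,0), heading=0, pen down
FD 16: (0,0) -> (16,0) [heading=0, draw]
FD 8: (16,0) -> (24,0) [heading=0, draw]
REPEAT 3 [
  -- iteration 1/3 --
  RT 60: heading 0 -> 300
  FD 3: (24,0) -> (25.5,-2.598) [heading=300, draw]
  FD 10: (25.5,-2.598) -> (30.5,-11.258) [heading=300, draw]
  -- iteration 2/3 --
  RT 60: heading 300 -> 240
  FD 3: (30.5,-11.258) -> (29,-13.856) [heading=240, draw]
  FD 10: (29,-13.856) -> (24,-22.517) [heading=240, draw]
  -- iteration 3/3 --
  RT 60: heading 240 -> 180
  FD 3: (24,-22.517) -> (21,-22.517) [heading=180, draw]
  FD 10: (21,-22.517) -> (11,-22.517) [heading=180, draw]
]
LT 90: heading 180 -> 270
FD 4: (11,-22.517) -> (11,-26.517) [heading=270, draw]
BK 8: (11,-26.517) -> (11,-18.517) [heading=270, draw]
Final: pos=(11,-18.517), heading=270, 10 segment(s) drawn

Segment endpoints: x in {0, 11, 16, 21, 24, 25.5, 29, 30.5}, y in {-26.517, -22.517, -18.517, -13.856, -11.258, -2.598, 0}
xmin=0, ymin=-26.517, xmax=30.5, ymax=0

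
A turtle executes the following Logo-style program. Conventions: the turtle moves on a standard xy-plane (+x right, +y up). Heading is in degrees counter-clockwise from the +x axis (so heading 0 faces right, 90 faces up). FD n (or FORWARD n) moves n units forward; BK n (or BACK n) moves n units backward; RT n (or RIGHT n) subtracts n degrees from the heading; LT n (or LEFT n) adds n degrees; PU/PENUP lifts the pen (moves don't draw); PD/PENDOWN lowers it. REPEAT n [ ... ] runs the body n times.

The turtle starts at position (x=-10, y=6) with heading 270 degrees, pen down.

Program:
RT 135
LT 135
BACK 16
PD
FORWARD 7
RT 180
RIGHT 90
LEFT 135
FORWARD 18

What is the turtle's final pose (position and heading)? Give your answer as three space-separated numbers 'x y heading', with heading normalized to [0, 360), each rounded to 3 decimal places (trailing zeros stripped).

Answer: -22.728 27.728 135

Derivation:
Executing turtle program step by step:
Start: pos=(-10,6), heading=270, pen down
RT 135: heading 270 -> 135
LT 135: heading 135 -> 270
BK 16: (-10,6) -> (-10,22) [heading=270, draw]
PD: pen down
FD 7: (-10,22) -> (-10,15) [heading=270, draw]
RT 180: heading 270 -> 90
RT 90: heading 90 -> 0
LT 135: heading 0 -> 135
FD 18: (-10,15) -> (-22.728,27.728) [heading=135, draw]
Final: pos=(-22.728,27.728), heading=135, 3 segment(s) drawn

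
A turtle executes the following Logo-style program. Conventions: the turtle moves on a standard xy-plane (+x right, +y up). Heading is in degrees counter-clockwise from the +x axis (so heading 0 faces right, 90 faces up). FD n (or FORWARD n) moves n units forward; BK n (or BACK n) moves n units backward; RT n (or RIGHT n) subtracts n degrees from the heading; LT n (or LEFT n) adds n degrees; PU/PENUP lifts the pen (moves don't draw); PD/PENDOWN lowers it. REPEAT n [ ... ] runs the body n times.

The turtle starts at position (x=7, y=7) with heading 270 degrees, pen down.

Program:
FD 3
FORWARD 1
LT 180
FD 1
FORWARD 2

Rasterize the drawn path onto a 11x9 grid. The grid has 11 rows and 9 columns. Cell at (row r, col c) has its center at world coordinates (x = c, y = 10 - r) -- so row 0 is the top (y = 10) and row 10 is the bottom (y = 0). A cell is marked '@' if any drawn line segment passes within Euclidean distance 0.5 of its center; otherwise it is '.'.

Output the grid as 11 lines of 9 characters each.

Segment 0: (7,7) -> (7,4)
Segment 1: (7,4) -> (7,3)
Segment 2: (7,3) -> (7,4)
Segment 3: (7,4) -> (7,6)

Answer: .........
.........
.........
.......@.
.......@.
.......@.
.......@.
.......@.
.........
.........
.........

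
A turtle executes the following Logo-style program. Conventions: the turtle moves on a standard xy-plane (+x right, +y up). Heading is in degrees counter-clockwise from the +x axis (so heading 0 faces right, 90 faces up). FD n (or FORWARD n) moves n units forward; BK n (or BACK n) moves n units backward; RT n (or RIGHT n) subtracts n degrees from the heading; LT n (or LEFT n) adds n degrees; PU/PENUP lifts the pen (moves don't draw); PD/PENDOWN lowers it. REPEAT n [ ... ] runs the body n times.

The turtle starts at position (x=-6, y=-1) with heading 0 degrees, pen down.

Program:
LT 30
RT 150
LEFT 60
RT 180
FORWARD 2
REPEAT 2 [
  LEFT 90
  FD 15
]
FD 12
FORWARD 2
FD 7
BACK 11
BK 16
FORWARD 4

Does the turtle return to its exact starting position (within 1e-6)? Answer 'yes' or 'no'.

Executing turtle program step by step:
Start: pos=(-6,-1), heading=0, pen down
LT 30: heading 0 -> 30
RT 150: heading 30 -> 240
LT 60: heading 240 -> 300
RT 180: heading 300 -> 120
FD 2: (-6,-1) -> (-7,0.732) [heading=120, draw]
REPEAT 2 [
  -- iteration 1/2 --
  LT 90: heading 120 -> 210
  FD 15: (-7,0.732) -> (-19.99,-6.768) [heading=210, draw]
  -- iteration 2/2 --
  LT 90: heading 210 -> 300
  FD 15: (-19.99,-6.768) -> (-12.49,-19.758) [heading=300, draw]
]
FD 12: (-12.49,-19.758) -> (-6.49,-30.151) [heading=300, draw]
FD 2: (-6.49,-30.151) -> (-5.49,-31.883) [heading=300, draw]
FD 7: (-5.49,-31.883) -> (-1.99,-37.945) [heading=300, draw]
BK 11: (-1.99,-37.945) -> (-7.49,-28.419) [heading=300, draw]
BK 16: (-7.49,-28.419) -> (-15.49,-14.562) [heading=300, draw]
FD 4: (-15.49,-14.562) -> (-13.49,-18.026) [heading=300, draw]
Final: pos=(-13.49,-18.026), heading=300, 9 segment(s) drawn

Start position: (-6, -1)
Final position: (-13.49, -18.026)
Distance = 18.601; >= 1e-6 -> NOT closed

Answer: no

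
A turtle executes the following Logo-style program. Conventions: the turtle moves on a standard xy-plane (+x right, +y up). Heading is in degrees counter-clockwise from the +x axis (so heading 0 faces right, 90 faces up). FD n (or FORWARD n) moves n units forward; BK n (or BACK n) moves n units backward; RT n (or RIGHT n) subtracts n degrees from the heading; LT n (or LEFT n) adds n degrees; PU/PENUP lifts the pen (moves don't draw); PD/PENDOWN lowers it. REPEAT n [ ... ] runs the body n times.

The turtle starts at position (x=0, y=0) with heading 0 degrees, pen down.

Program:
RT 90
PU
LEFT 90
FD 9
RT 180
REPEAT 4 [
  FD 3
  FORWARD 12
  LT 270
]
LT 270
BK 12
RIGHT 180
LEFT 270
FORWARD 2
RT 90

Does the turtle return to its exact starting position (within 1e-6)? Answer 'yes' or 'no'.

Answer: no

Derivation:
Executing turtle program step by step:
Start: pos=(0,0), heading=0, pen down
RT 90: heading 0 -> 270
PU: pen up
LT 90: heading 270 -> 0
FD 9: (0,0) -> (9,0) [heading=0, move]
RT 180: heading 0 -> 180
REPEAT 4 [
  -- iteration 1/4 --
  FD 3: (9,0) -> (6,0) [heading=180, move]
  FD 12: (6,0) -> (-6,0) [heading=180, move]
  LT 270: heading 180 -> 90
  -- iteration 2/4 --
  FD 3: (-6,0) -> (-6,3) [heading=90, move]
  FD 12: (-6,3) -> (-6,15) [heading=90, move]
  LT 270: heading 90 -> 0
  -- iteration 3/4 --
  FD 3: (-6,15) -> (-3,15) [heading=0, move]
  FD 12: (-3,15) -> (9,15) [heading=0, move]
  LT 270: heading 0 -> 270
  -- iteration 4/4 --
  FD 3: (9,15) -> (9,12) [heading=270, move]
  FD 12: (9,12) -> (9,0) [heading=270, move]
  LT 270: heading 270 -> 180
]
LT 270: heading 180 -> 90
BK 12: (9,0) -> (9,-12) [heading=90, move]
RT 180: heading 90 -> 270
LT 270: heading 270 -> 180
FD 2: (9,-12) -> (7,-12) [heading=180, move]
RT 90: heading 180 -> 90
Final: pos=(7,-12), heading=90, 0 segment(s) drawn

Start position: (0, 0)
Final position: (7, -12)
Distance = 13.892; >= 1e-6 -> NOT closed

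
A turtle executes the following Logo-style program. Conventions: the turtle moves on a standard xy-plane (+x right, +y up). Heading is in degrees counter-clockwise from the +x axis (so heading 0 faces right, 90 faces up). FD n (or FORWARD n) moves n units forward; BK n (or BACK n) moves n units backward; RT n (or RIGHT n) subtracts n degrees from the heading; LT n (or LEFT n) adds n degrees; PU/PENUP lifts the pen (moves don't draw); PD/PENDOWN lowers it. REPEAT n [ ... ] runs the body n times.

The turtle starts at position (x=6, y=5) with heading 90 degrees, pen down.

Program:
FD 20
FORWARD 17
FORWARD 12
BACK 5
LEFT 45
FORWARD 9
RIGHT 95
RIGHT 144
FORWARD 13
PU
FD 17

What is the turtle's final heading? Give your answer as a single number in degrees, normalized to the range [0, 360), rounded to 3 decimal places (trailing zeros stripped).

Executing turtle program step by step:
Start: pos=(6,5), heading=90, pen down
FD 20: (6,5) -> (6,25) [heading=90, draw]
FD 17: (6,25) -> (6,42) [heading=90, draw]
FD 12: (6,42) -> (6,54) [heading=90, draw]
BK 5: (6,54) -> (6,49) [heading=90, draw]
LT 45: heading 90 -> 135
FD 9: (6,49) -> (-0.364,55.364) [heading=135, draw]
RT 95: heading 135 -> 40
RT 144: heading 40 -> 256
FD 13: (-0.364,55.364) -> (-3.509,42.75) [heading=256, draw]
PU: pen up
FD 17: (-3.509,42.75) -> (-7.622,26.255) [heading=256, move]
Final: pos=(-7.622,26.255), heading=256, 6 segment(s) drawn

Answer: 256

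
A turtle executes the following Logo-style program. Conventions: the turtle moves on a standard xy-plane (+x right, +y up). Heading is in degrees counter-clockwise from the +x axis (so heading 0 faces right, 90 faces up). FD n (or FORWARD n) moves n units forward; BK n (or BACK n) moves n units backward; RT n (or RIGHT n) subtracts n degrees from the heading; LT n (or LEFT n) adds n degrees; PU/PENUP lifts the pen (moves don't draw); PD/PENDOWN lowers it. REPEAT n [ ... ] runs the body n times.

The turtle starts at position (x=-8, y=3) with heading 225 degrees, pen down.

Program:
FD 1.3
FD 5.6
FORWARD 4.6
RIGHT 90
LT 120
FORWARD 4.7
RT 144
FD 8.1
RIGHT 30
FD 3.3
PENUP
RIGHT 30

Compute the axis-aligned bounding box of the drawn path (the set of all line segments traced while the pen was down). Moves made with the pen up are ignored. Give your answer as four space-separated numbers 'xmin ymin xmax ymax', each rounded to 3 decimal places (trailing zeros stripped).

Executing turtle program step by step:
Start: pos=(-8,3), heading=225, pen down
FD 1.3: (-8,3) -> (-8.919,2.081) [heading=225, draw]
FD 5.6: (-8.919,2.081) -> (-12.879,-1.879) [heading=225, draw]
FD 4.6: (-12.879,-1.879) -> (-16.132,-5.132) [heading=225, draw]
RT 90: heading 225 -> 135
LT 120: heading 135 -> 255
FD 4.7: (-16.132,-5.132) -> (-17.348,-9.672) [heading=255, draw]
RT 144: heading 255 -> 111
FD 8.1: (-17.348,-9.672) -> (-20.251,-2.11) [heading=111, draw]
RT 30: heading 111 -> 81
FD 3.3: (-20.251,-2.11) -> (-19.735,1.15) [heading=81, draw]
PU: pen up
RT 30: heading 81 -> 51
Final: pos=(-19.735,1.15), heading=51, 6 segment(s) drawn

Segment endpoints: x in {-20.251, -19.735, -17.348, -16.132, -12.879, -8.919, -8}, y in {-9.672, -5.132, -2.11, -1.879, 1.15, 2.081, 3}
xmin=-20.251, ymin=-9.672, xmax=-8, ymax=3

Answer: -20.251 -9.672 -8 3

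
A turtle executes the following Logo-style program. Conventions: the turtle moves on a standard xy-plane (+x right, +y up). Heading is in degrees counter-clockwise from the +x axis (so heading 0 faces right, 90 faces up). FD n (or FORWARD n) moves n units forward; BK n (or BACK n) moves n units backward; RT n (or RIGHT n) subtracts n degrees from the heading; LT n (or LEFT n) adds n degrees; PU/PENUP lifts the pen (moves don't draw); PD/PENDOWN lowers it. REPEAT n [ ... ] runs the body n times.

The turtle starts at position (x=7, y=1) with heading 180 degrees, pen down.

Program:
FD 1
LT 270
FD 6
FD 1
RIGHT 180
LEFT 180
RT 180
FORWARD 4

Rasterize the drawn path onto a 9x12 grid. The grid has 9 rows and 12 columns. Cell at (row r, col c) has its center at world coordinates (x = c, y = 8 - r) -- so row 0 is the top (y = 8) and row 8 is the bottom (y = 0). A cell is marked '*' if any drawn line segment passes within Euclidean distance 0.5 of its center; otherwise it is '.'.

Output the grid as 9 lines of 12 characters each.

Segment 0: (7,1) -> (6,1)
Segment 1: (6,1) -> (6,7)
Segment 2: (6,7) -> (6,8)
Segment 3: (6,8) -> (6,4)

Answer: ......*.....
......*.....
......*.....
......*.....
......*.....
......*.....
......*.....
......**....
............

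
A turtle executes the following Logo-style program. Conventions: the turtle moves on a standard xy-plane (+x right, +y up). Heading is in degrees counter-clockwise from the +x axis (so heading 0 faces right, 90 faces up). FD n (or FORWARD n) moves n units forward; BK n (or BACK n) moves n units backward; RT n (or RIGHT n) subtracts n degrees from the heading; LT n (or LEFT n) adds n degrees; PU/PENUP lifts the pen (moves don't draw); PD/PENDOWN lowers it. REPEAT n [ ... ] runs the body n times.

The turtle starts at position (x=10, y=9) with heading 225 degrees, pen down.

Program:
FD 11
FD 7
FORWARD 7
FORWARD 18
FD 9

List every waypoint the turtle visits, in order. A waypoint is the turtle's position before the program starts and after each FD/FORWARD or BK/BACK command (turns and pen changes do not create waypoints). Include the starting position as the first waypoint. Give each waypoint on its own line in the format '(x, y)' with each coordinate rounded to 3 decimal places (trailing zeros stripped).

Executing turtle program step by step:
Start: pos=(10,9), heading=225, pen down
FD 11: (10,9) -> (2.222,1.222) [heading=225, draw]
FD 7: (2.222,1.222) -> (-2.728,-3.728) [heading=225, draw]
FD 7: (-2.728,-3.728) -> (-7.678,-8.678) [heading=225, draw]
FD 18: (-7.678,-8.678) -> (-20.406,-21.406) [heading=225, draw]
FD 9: (-20.406,-21.406) -> (-26.77,-27.77) [heading=225, draw]
Final: pos=(-26.77,-27.77), heading=225, 5 segment(s) drawn
Waypoints (6 total):
(10, 9)
(2.222, 1.222)
(-2.728, -3.728)
(-7.678, -8.678)
(-20.406, -21.406)
(-26.77, -27.77)

Answer: (10, 9)
(2.222, 1.222)
(-2.728, -3.728)
(-7.678, -8.678)
(-20.406, -21.406)
(-26.77, -27.77)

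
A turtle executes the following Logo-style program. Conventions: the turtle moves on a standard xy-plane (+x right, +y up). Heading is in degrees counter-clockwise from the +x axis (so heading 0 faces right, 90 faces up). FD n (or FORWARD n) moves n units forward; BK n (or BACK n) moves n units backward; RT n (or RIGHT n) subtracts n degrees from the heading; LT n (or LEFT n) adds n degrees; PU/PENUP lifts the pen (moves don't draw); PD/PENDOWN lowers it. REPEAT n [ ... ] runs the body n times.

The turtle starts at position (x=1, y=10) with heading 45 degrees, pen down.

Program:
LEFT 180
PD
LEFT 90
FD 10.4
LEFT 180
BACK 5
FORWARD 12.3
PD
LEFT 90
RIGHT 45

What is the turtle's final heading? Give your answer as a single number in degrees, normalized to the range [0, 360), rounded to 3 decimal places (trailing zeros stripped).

Answer: 180

Derivation:
Executing turtle program step by step:
Start: pos=(1,10), heading=45, pen down
LT 180: heading 45 -> 225
PD: pen down
LT 90: heading 225 -> 315
FD 10.4: (1,10) -> (8.354,2.646) [heading=315, draw]
LT 180: heading 315 -> 135
BK 5: (8.354,2.646) -> (11.889,-0.889) [heading=135, draw]
FD 12.3: (11.889,-0.889) -> (3.192,7.808) [heading=135, draw]
PD: pen down
LT 90: heading 135 -> 225
RT 45: heading 225 -> 180
Final: pos=(3.192,7.808), heading=180, 3 segment(s) drawn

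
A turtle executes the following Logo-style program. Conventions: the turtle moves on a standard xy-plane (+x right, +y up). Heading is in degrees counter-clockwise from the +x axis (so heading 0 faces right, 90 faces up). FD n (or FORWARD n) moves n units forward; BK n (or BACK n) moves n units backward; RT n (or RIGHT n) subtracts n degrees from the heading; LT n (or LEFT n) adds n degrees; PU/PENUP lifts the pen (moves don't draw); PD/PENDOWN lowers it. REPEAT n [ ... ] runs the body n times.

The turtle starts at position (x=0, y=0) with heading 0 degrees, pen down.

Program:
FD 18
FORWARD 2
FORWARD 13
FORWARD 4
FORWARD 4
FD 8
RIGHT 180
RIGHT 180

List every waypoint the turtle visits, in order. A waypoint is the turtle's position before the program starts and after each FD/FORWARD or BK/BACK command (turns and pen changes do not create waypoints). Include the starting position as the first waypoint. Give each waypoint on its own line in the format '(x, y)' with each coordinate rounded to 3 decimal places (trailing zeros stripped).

Executing turtle program step by step:
Start: pos=(0,0), heading=0, pen down
FD 18: (0,0) -> (18,0) [heading=0, draw]
FD 2: (18,0) -> (20,0) [heading=0, draw]
FD 13: (20,0) -> (33,0) [heading=0, draw]
FD 4: (33,0) -> (37,0) [heading=0, draw]
FD 4: (37,0) -> (41,0) [heading=0, draw]
FD 8: (41,0) -> (49,0) [heading=0, draw]
RT 180: heading 0 -> 180
RT 180: heading 180 -> 0
Final: pos=(49,0), heading=0, 6 segment(s) drawn
Waypoints (7 total):
(0, 0)
(18, 0)
(20, 0)
(33, 0)
(37, 0)
(41, 0)
(49, 0)

Answer: (0, 0)
(18, 0)
(20, 0)
(33, 0)
(37, 0)
(41, 0)
(49, 0)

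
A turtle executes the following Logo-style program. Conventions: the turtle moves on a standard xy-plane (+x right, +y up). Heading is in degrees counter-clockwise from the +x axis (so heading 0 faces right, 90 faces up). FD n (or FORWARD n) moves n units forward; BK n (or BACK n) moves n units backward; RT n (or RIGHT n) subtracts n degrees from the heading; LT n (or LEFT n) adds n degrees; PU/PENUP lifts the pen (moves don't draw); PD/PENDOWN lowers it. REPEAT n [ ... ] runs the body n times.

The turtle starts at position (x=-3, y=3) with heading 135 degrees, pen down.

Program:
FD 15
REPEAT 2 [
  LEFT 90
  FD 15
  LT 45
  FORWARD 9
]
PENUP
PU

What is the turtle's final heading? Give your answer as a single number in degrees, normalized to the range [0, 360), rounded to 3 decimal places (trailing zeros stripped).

Executing turtle program step by step:
Start: pos=(-3,3), heading=135, pen down
FD 15: (-3,3) -> (-13.607,13.607) [heading=135, draw]
REPEAT 2 [
  -- iteration 1/2 --
  LT 90: heading 135 -> 225
  FD 15: (-13.607,13.607) -> (-24.213,3) [heading=225, draw]
  LT 45: heading 225 -> 270
  FD 9: (-24.213,3) -> (-24.213,-6) [heading=270, draw]
  -- iteration 2/2 --
  LT 90: heading 270 -> 0
  FD 15: (-24.213,-6) -> (-9.213,-6) [heading=0, draw]
  LT 45: heading 0 -> 45
  FD 9: (-9.213,-6) -> (-2.849,0.364) [heading=45, draw]
]
PU: pen up
PU: pen up
Final: pos=(-2.849,0.364), heading=45, 5 segment(s) drawn

Answer: 45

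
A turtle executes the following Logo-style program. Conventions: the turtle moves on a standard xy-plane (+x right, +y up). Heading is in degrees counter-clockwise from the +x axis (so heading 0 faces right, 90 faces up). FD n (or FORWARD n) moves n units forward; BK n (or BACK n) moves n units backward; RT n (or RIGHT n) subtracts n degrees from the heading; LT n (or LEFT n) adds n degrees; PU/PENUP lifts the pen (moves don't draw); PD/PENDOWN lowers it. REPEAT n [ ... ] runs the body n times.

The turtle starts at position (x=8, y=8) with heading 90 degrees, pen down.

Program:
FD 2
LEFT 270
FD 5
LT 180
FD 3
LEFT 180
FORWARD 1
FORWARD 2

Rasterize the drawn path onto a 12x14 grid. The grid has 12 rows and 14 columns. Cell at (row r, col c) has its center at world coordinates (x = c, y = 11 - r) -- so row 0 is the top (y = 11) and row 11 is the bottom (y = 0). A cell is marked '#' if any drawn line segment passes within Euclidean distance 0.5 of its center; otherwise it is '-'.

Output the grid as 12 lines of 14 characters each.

Segment 0: (8,8) -> (8,10)
Segment 1: (8,10) -> (13,10)
Segment 2: (13,10) -> (10,10)
Segment 3: (10,10) -> (11,10)
Segment 4: (11,10) -> (13,10)

Answer: --------------
--------######
--------#-----
--------#-----
--------------
--------------
--------------
--------------
--------------
--------------
--------------
--------------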